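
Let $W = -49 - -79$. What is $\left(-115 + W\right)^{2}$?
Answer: $7225$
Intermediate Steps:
$W = 30$ ($W = -49 + 79 = 30$)
$\left(-115 + W\right)^{2} = \left(-115 + 30\right)^{2} = \left(-85\right)^{2} = 7225$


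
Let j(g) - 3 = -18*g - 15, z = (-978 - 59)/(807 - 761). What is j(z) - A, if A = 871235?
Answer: -20029348/23 ≈ -8.7084e+5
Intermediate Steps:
z = -1037/46 ≈ -22.543
j(g) = -12 - 18*g (j(g) = 3 + (-18*g - 15) = 3 + (-15 - 18*g) = -12 - 18*g)
j(z) - A = (-12 - 18*(-1037/46)) - 1*871235 = (-12 + 9333/23) - 871235 = 9057/23 - 871235 = -20029348/23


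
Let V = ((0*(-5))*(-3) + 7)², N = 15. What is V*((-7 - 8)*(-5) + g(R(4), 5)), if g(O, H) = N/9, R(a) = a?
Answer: 11270/3 ≈ 3756.7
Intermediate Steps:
V = 49 (V = (0*(-3) + 7)² = (0 + 7)² = 7² = 49)
g(O, H) = 5/3 (g(O, H) = 15/9 = 15*(⅑) = 5/3)
V*((-7 - 8)*(-5) + g(R(4), 5)) = 49*((-7 - 8)*(-5) + 5/3) = 49*(-15*(-5) + 5/3) = 49*(75 + 5/3) = 49*(230/3) = 11270/3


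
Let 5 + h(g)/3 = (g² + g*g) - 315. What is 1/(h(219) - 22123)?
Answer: 1/264683 ≈ 3.7781e-6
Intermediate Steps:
h(g) = -960 + 6*g² (h(g) = -15 + 3*((g² + g*g) - 315) = -15 + 3*((g² + g²) - 315) = -15 + 3*(2*g² - 315) = -15 + 3*(-315 + 2*g²) = -15 + (-945 + 6*g²) = -960 + 6*g²)
1/(h(219) - 22123) = 1/((-960 + 6*219²) - 22123) = 1/((-960 + 6*47961) - 22123) = 1/((-960 + 287766) - 22123) = 1/(286806 - 22123) = 1/264683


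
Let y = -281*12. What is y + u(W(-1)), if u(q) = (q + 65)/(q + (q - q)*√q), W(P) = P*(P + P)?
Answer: -6677/2 ≈ -3338.5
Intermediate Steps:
W(P) = 2*P² (W(P) = P*(2*P) = 2*P²)
y = -3372
u(q) = (65 + q)/q (u(q) = (65 + q)/(q + 0*√q) = (65 + q)/(q + 0) = (65 + q)/q)
y + u(W(-1)) = -3372 + (65 + 2*(-1)²)/((2*(-1)²)) = -3372 + (65 + 2*1)/((2*1)) = -3372 + (65 + 2)/2 = -3372 + (½)*67 = -3372 + 67/2 = -6677/2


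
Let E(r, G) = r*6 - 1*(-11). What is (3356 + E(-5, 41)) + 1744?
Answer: 5081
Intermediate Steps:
E(r, G) = 11 + 6*r (E(r, G) = 6*r + 11 = 11 + 6*r)
(3356 + E(-5, 41)) + 1744 = (3356 + (11 + 6*(-5))) + 1744 = (3356 + (11 - 30)) + 1744 = (3356 - 19) + 1744 = 3337 + 1744 = 5081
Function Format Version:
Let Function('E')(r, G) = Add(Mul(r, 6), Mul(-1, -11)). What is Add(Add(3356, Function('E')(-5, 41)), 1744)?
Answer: 5081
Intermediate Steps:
Function('E')(r, G) = Add(11, Mul(6, r)) (Function('E')(r, G) = Add(Mul(6, r), 11) = Add(11, Mul(6, r)))
Add(Add(3356, Function('E')(-5, 41)), 1744) = Add(Add(3356, Add(11, Mul(6, -5))), 1744) = Add(Add(3356, Add(11, -30)), 1744) = Add(Add(3356, -19), 1744) = Add(3337, 1744) = 5081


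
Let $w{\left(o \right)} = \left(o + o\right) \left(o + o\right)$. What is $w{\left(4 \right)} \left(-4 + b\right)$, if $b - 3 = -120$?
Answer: $-7744$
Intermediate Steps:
$b = -117$ ($b = 3 - 120 = -117$)
$w{\left(o \right)} = 4 o^{2}$ ($w{\left(o \right)} = 2 o 2 o = 4 o^{2}$)
$w{\left(4 \right)} \left(-4 + b\right) = 4 \cdot 4^{2} \left(-4 - 117\right) = 4 \cdot 16 \left(-121\right) = 64 \left(-121\right) = -7744$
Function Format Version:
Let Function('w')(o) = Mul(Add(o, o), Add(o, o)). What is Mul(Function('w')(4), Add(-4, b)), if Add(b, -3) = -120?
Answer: -7744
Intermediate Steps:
b = -117 (b = Add(3, -120) = -117)
Function('w')(o) = Mul(4, Pow(o, 2)) (Function('w')(o) = Mul(Mul(2, o), Mul(2, o)) = Mul(4, Pow(o, 2)))
Mul(Function('w')(4), Add(-4, b)) = Mul(Mul(4, Pow(4, 2)), Add(-4, -117)) = Mul(Mul(4, 16), -121) = Mul(64, -121) = -7744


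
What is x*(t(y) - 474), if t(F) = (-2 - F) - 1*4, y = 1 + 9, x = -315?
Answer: 154350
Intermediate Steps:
y = 10
t(F) = -6 - F (t(F) = (-2 - F) - 4 = -6 - F)
x*(t(y) - 474) = -315*((-6 - 1*10) - 474) = -315*((-6 - 10) - 474) = -315*(-16 - 474) = -315*(-490) = 154350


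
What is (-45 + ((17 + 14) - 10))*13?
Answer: -312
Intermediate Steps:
(-45 + ((17 + 14) - 10))*13 = (-45 + (31 - 10))*13 = (-45 + 21)*13 = -24*13 = -312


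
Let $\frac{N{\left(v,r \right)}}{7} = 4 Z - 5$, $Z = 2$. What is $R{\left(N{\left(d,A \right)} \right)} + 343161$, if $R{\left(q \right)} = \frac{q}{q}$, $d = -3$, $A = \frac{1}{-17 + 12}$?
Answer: $343162$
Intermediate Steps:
$A = - \frac{1}{5}$ ($A = \frac{1}{-5} = - \frac{1}{5} \approx -0.2$)
$N{\left(v,r \right)} = 21$ ($N{\left(v,r \right)} = 7 \left(4 \cdot 2 - 5\right) = 7 \left(8 - 5\right) = 7 \cdot 3 = 21$)
$R{\left(q \right)} = 1$
$R{\left(N{\left(d,A \right)} \right)} + 343161 = 1 + 343161 = 343162$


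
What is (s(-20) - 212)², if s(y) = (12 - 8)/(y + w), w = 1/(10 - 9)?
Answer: 16257024/361 ≈ 45033.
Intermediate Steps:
w = 1 (w = 1/1 = 1)
s(y) = 4/(1 + y) (s(y) = (12 - 8)/(y + 1) = 4/(1 + y))
(s(-20) - 212)² = (4/(1 - 20) - 212)² = (4/(-19) - 212)² = (4*(-1/19) - 212)² = (-4/19 - 212)² = (-4032/19)² = 16257024/361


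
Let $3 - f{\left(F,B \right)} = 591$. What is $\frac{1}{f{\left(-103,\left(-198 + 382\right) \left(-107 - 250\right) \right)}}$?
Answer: $- \frac{1}{588} \approx -0.0017007$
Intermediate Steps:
$f{\left(F,B \right)} = -588$ ($f{\left(F,B \right)} = 3 - 591 = -588$)
$\frac{1}{f{\left(-103,\left(-198 + 382\right) \left(-107 - 250\right) \right)}} = \frac{1}{-588} = - \frac{1}{588}$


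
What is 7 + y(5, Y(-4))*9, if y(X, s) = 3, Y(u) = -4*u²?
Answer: 34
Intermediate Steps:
7 + y(5, Y(-4))*9 = 7 + 3*9 = 7 + 27 = 34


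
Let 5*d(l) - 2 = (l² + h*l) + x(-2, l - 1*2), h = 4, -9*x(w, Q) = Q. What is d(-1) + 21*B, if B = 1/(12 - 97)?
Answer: -97/255 ≈ -0.38039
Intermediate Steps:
x(w, Q) = -Q/9
B = -1/85 (B = 1/(-85) = -1/85 ≈ -0.011765)
d(l) = 4/9 + l²/5 + 7*l/9 (d(l) = ⅖ + ((l² + 4*l) - (l - 1*2)/9)/5 = ⅖ + ((l² + 4*l) - (l - 2)/9)/5 = ⅖ + ((l² + 4*l) - (-2 + l)/9)/5 = ⅖ + ((l² + 4*l) + (2/9 - l/9))/5 = ⅖ + (2/9 + l² + 35*l/9)/5 = ⅖ + (2/45 + l²/5 + 7*l/9) = 4/9 + l²/5 + 7*l/9)
d(-1) + 21*B = (4/9 + (⅕)*(-1)² + (7/9)*(-1)) + 21*(-1/85) = (4/9 + (⅕)*1 - 7/9) - 21/85 = (4/9 + ⅕ - 7/9) - 21/85 = -2/15 - 21/85 = -97/255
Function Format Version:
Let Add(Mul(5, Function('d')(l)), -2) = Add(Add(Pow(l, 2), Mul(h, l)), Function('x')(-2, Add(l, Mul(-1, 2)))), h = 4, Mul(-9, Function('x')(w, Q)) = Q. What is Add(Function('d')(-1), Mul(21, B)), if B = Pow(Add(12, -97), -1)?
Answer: Rational(-97, 255) ≈ -0.38039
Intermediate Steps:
Function('x')(w, Q) = Mul(Rational(-1, 9), Q)
B = Rational(-1, 85) (B = Pow(-85, -1) = Rational(-1, 85) ≈ -0.011765)
Function('d')(l) = Add(Rational(4, 9), Mul(Rational(1, 5), Pow(l, 2)), Mul(Rational(7, 9), l)) (Function('d')(l) = Add(Rational(2, 5), Mul(Rational(1, 5), Add(Add(Pow(l, 2), Mul(4, l)), Mul(Rational(-1, 9), Add(l, Mul(-1, 2)))))) = Add(Rational(2, 5), Mul(Rational(1, 5), Add(Add(Pow(l, 2), Mul(4, l)), Mul(Rational(-1, 9), Add(l, -2))))) = Add(Rational(2, 5), Mul(Rational(1, 5), Add(Add(Pow(l, 2), Mul(4, l)), Mul(Rational(-1, 9), Add(-2, l))))) = Add(Rational(2, 5), Mul(Rational(1, 5), Add(Add(Pow(l, 2), Mul(4, l)), Add(Rational(2, 9), Mul(Rational(-1, 9), l))))) = Add(Rational(2, 5), Mul(Rational(1, 5), Add(Rational(2, 9), Pow(l, 2), Mul(Rational(35, 9), l)))) = Add(Rational(2, 5), Add(Rational(2, 45), Mul(Rational(1, 5), Pow(l, 2)), Mul(Rational(7, 9), l))) = Add(Rational(4, 9), Mul(Rational(1, 5), Pow(l, 2)), Mul(Rational(7, 9), l)))
Add(Function('d')(-1), Mul(21, B)) = Add(Add(Rational(4, 9), Mul(Rational(1, 5), Pow(-1, 2)), Mul(Rational(7, 9), -1)), Mul(21, Rational(-1, 85))) = Add(Add(Rational(4, 9), Mul(Rational(1, 5), 1), Rational(-7, 9)), Rational(-21, 85)) = Add(Add(Rational(4, 9), Rational(1, 5), Rational(-7, 9)), Rational(-21, 85)) = Add(Rational(-2, 15), Rational(-21, 85)) = Rational(-97, 255)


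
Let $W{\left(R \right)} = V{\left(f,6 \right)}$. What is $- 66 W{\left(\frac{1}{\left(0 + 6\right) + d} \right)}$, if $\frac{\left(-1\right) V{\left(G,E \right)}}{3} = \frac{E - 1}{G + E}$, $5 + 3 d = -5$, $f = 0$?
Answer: $165$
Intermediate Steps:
$d = - \frac{10}{3}$ ($d = - \frac{5}{3} + \frac{1}{3} \left(-5\right) = - \frac{5}{3} - \frac{5}{3} = - \frac{10}{3} \approx -3.3333$)
$V{\left(G,E \right)} = - \frac{3 \left(-1 + E\right)}{E + G}$ ($V{\left(G,E \right)} = - 3 \frac{E - 1}{G + E} = - 3 \frac{-1 + E}{E + G} = - \frac{3 \left(-1 + E\right)}{E + G}$)
$W{\left(R \right)} = - \frac{5}{2}$ ($W{\left(R \right)} = \frac{3 \left(1 - 6\right)}{6 + 0} = \frac{3 \left(1 - 6\right)}{6} = 3 \cdot \frac{1}{6} \left(-5\right) = - \frac{5}{2}$)
$- 66 W{\left(\frac{1}{\left(0 + 6\right) + d} \right)} = \left(-66\right) \left(- \frac{5}{2}\right) = 165$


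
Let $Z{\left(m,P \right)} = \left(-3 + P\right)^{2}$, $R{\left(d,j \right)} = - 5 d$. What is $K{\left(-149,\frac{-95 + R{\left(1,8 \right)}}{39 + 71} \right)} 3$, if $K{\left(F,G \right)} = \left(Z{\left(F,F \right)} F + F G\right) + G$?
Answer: $- \frac{113597928}{11} \approx -1.0327 \cdot 10^{7}$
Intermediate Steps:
$K{\left(F,G \right)} = G + F G + F \left(-3 + F\right)^{2}$ ($K{\left(F,G \right)} = \left(\left(-3 + F\right)^{2} F + F G\right) + G = \left(F \left(-3 + F\right)^{2} + F G\right) + G = \left(F G + F \left(-3 + F\right)^{2}\right) + G = G + F G + F \left(-3 + F\right)^{2}$)
$K{\left(-149,\frac{-95 + R{\left(1,8 \right)}}{39 + 71} \right)} 3 = \left(\frac{-95 - 5}{39 + 71} - 149 \frac{-95 - 5}{39 + 71} - 149 \left(-3 - 149\right)^{2}\right) 3 = \left(\frac{-95 - 5}{110} - 149 \frac{-95 - 5}{110} - 149 \left(-152\right)^{2}\right) 3 = \left(\left(-100\right) \frac{1}{110} - 149 \left(\left(-100\right) \frac{1}{110}\right) - 3442496\right) 3 = \left(- \frac{10}{11} - - \frac{1490}{11} - 3442496\right) 3 = \left(- \frac{10}{11} + \frac{1490}{11} - 3442496\right) 3 = \left(- \frac{37865976}{11}\right) 3 = - \frac{113597928}{11}$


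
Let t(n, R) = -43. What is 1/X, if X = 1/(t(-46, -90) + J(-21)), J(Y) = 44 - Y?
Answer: 22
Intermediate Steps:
X = 1/22 (X = 1/(-43 + (44 - 1*(-21))) = 1/(-43 + (44 + 21)) = 1/(-43 + 65) = 1/22 ≈ 0.045455)
1/X = 1/(1/22) = 22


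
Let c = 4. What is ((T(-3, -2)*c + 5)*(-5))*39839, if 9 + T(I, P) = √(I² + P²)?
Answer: 6175045 - 796780*√13 ≈ 3.3022e+6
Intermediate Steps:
T(I, P) = -9 + √(I² + P²)
((T(-3, -2)*c + 5)*(-5))*39839 = (((-9 + √((-3)² + (-2)²))*4 + 5)*(-5))*39839 = (((-9 + √(9 + 4))*4 + 5)*(-5))*39839 = (((-9 + √13)*4 + 5)*(-5))*39839 = (((-36 + 4*√13) + 5)*(-5))*39839 = ((-31 + 4*√13)*(-5))*39839 = (155 - 20*√13)*39839 = 6175045 - 796780*√13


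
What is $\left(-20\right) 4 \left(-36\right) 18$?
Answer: $51840$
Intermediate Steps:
$\left(-20\right) 4 \left(-36\right) 18 = \left(-80\right) \left(-36\right) 18 = 2880 \cdot 18 = 51840$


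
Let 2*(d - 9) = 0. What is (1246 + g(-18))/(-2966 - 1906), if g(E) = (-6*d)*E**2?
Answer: 8125/2436 ≈ 3.3354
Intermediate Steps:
d = 9 (d = 9 + (1/2)*0 = 9 + 0 = 9)
g(E) = -54*E**2 (g(E) = (-6*9)*E**2 = -54*E**2)
(1246 + g(-18))/(-2966 - 1906) = (1246 - 54*(-18)**2)/(-2966 - 1906) = (1246 - 54*324)/(-4872) = (1246 - 17496)*(-1/4872) = -16250*(-1/4872) = 8125/2436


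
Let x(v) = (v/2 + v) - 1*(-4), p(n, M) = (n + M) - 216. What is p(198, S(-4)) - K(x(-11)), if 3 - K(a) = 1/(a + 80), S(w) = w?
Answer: -3373/135 ≈ -24.985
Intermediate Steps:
p(n, M) = -216 + M + n (p(n, M) = (M + n) - 216 = -216 + M + n)
x(v) = 4 + 3*v/2 (x(v) = (v*(½) + v) + 4 = (v/2 + v) + 4 = 3*v/2 + 4 = 4 + 3*v/2)
K(a) = 3 - 1/(80 + a) (K(a) = 3 - 1/(a + 80) = 3 - 1/(80 + a))
p(198, S(-4)) - K(x(-11)) = (-216 - 4 + 198) - (239 + 3*(4 + (3/2)*(-11)))/(80 + (4 + (3/2)*(-11))) = -22 - (239 + 3*(4 - 33/2))/(80 + (4 - 33/2)) = -22 - (239 + 3*(-25/2))/(80 - 25/2) = -22 - (239 - 75/2)/135/2 = -22 - 2*403/(135*2) = -22 - 1*403/135 = -22 - 403/135 = -3373/135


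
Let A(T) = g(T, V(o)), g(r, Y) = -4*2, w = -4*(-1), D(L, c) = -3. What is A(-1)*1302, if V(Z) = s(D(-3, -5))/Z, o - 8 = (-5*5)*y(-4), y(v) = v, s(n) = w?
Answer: -10416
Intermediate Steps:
w = 4
s(n) = 4
o = 108 (o = 8 - 5*5*(-4) = 8 - 25*(-4) = 8 + 100 = 108)
V(Z) = 4/Z
g(r, Y) = -8
A(T) = -8
A(-1)*1302 = -8*1302 = -10416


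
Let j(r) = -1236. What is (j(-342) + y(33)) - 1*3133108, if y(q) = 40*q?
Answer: -3133024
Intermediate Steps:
(j(-342) + y(33)) - 1*3133108 = (-1236 + 40*33) - 1*3133108 = (-1236 + 1320) - 3133108 = 84 - 3133108 = -3133024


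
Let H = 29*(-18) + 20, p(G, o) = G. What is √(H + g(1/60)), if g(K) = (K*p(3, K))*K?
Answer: I*√1807197/60 ≈ 22.405*I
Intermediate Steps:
g(K) = 3*K² (g(K) = (K*3)*K = (3*K)*K = 3*K²)
H = -502 (H = -522 + 20 = -502)
√(H + g(1/60)) = √(-502 + 3*(1/60)²) = √(-502 + 3*(1/3600)) = √(-502 + 1/1200) = √(-602399/1200) = I*√1807197/60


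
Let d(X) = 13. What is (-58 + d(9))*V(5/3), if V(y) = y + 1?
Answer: -120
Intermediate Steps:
V(y) = 1 + y
(-58 + d(9))*V(5/3) = (-58 + 13)*(1 + 5/3) = -45*(1 + 5*(1/3)) = -45*(1 + 5/3) = -45*8/3 = -120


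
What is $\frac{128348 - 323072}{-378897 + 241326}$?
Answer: $\frac{64908}{45857} \approx 1.4154$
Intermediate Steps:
$\frac{128348 - 323072}{-378897 + 241326} = - \frac{194724}{-137571} = \left(-194724\right) \left(- \frac{1}{137571}\right) = \frac{64908}{45857}$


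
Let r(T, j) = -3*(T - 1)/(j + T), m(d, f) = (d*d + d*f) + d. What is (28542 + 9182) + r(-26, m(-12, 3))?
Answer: 2640761/70 ≈ 37725.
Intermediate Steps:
m(d, f) = d + d² + d*f (m(d, f) = (d² + d*f) + d = d + d² + d*f)
r(T, j) = -3*(-1 + T)/(T + j)
(28542 + 9182) + r(-26, m(-12, 3)) = (28542 + 9182) + 3*(1 - 1*(-26))/(-26 - 12*(1 - 12 + 3)) = 37724 + 3*(1 + 26)/(-26 - 12*(-8)) = 37724 + 3*27/(-26 + 96) = 37724 + 3*27/70 = 37724 + 3*(1/70)*27 = 37724 + 81/70 = 2640761/70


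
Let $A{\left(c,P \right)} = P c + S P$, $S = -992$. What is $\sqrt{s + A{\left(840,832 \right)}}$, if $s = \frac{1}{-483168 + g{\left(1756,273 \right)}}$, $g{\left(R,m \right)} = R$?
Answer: $\frac{i \sqrt{7327245554650657}}{240706} \approx 355.62 i$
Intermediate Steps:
$A{\left(c,P \right)} = - 992 P + P c$ ($A{\left(c,P \right)} = P c - 992 P = - 992 P + P c$)
$s = - \frac{1}{481412}$ ($s = \frac{1}{-483168 + 1756} = \frac{1}{-481412} = - \frac{1}{481412} \approx -2.0772 \cdot 10^{-6}$)
$\sqrt{s + A{\left(840,832 \right)}} = \sqrt{- \frac{1}{481412} + 832 \left(-992 + 840\right)} = \sqrt{- \frac{1}{481412} + 832 \left(-152\right)} = \sqrt{- \frac{1}{481412} - 126464} = \sqrt{- \frac{60881287169}{481412}} = \frac{i \sqrt{7327245554650657}}{240706}$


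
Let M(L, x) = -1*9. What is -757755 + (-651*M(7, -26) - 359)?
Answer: -752255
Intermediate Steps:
M(L, x) = -9
-757755 + (-651*M(7, -26) - 359) = -757755 + (-651*(-9) - 359) = -757755 + (5859 - 359) = -757755 + 5500 = -752255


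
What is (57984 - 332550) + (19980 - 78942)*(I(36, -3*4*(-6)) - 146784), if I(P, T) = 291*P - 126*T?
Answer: 8571620994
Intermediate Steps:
I(P, T) = -126*T + 291*P
(57984 - 332550) + (19980 - 78942)*(I(36, -3*4*(-6)) - 146784) = (57984 - 332550) + (19980 - 78942)*((-126*(-3*4)*(-6) + 291*36) - 146784) = -274566 - 58962*((-(-1512)*(-6) + 10476) - 146784) = -274566 - 58962*((-126*72 + 10476) - 146784) = -274566 - 58962*((-9072 + 10476) - 146784) = -274566 - 58962*(1404 - 146784) = -274566 - 58962*(-145380) = -274566 + 8571895560 = 8571620994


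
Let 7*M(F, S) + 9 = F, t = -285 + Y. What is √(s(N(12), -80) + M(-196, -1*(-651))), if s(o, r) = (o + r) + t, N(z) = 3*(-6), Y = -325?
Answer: I*√36127/7 ≈ 27.153*I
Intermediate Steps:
N(z) = -18
t = -610 (t = -285 - 325 = -610)
M(F, S) = -9/7 + F/7
s(o, r) = -610 + o + r (s(o, r) = (o + r) - 610 = -610 + o + r)
√(s(N(12), -80) + M(-196, -1*(-651))) = √((-610 - 18 - 80) + (-9/7 + (⅐)*(-196))) = √(-708 + (-9/7 - 28)) = √(-708 - 205/7) = √(-5161/7) = I*√36127/7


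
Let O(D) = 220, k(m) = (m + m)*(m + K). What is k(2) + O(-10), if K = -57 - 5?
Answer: -20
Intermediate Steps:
K = -62
k(m) = 2*m*(-62 + m) (k(m) = (m + m)*(m - 62) = (2*m)*(-62 + m) = 2*m*(-62 + m))
k(2) + O(-10) = 2*2*(-62 + 2) + 220 = 2*2*(-60) + 220 = -240 + 220 = -20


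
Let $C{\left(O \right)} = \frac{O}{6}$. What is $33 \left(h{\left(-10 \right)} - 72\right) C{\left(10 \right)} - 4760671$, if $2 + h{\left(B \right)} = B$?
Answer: $-4765291$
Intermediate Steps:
$h{\left(B \right)} = -2 + B$
$C{\left(O \right)} = \frac{O}{6}$ ($C{\left(O \right)} = O \frac{1}{6} = \frac{O}{6}$)
$33 \left(h{\left(-10 \right)} - 72\right) C{\left(10 \right)} - 4760671 = 33 \left(\left(-2 - 10\right) - 72\right) \frac{1}{6} \cdot 10 - 4760671 = 33 \left(-12 - 72\right) \frac{5}{3} - 4760671 = 33 \left(-84\right) \frac{5}{3} - 4760671 = \left(-2772\right) \frac{5}{3} - 4760671 = -4620 - 4760671 = -4765291$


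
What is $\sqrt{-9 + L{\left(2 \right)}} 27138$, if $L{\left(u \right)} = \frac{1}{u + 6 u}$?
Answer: $\frac{67845 i \sqrt{70}}{7} \approx 81090.0 i$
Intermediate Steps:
$L{\left(u \right)} = \frac{1}{7 u}$
$\sqrt{-9 + L{\left(2 \right)}} 27138 = \sqrt{-9 + \frac{1}{7 \cdot 2}} \cdot 27138 = \sqrt{-9 + \frac{1}{7} \cdot \frac{1}{2}} \cdot 27138 = \sqrt{-9 + \frac{1}{14}} \cdot 27138 = \sqrt{- \frac{125}{14}} \cdot 27138 = \frac{5 i \sqrt{70}}{14} \cdot 27138 = \frac{67845 i \sqrt{70}}{7}$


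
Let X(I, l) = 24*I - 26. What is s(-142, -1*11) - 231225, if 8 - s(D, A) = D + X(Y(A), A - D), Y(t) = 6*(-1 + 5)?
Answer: -231625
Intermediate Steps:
Y(t) = 24 (Y(t) = 6*4 = 24)
X(I, l) = -26 + 24*I
s(D, A) = -542 - D (s(D, A) = 8 - (D + (-26 + 24*24)) = 8 - (D + (-26 + 576)) = 8 - (D + 550) = 8 - (550 + D) = 8 + (-550 - D) = -542 - D)
s(-142, -1*11) - 231225 = (-542 - 1*(-142)) - 231225 = (-542 + 142) - 231225 = -400 - 231225 = -231625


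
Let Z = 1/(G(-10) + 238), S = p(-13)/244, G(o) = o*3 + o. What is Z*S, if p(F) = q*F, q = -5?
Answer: 65/48312 ≈ 0.0013454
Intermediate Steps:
G(o) = 4*o (G(o) = 3*o + o = 4*o)
p(F) = -5*F
S = 65/244 (S = -5*(-13)/244 = 65*(1/244) = 65/244 ≈ 0.26639)
Z = 1/198 (Z = 1/(4*(-10) + 238) = 1/(-40 + 238) = 1/198 ≈ 0.0050505)
Z*S = (1/198)*(65/244) = 65/48312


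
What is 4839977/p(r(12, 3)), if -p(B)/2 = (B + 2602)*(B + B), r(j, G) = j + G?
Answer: -4839977/157020 ≈ -30.824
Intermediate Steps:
r(j, G) = G + j
p(B) = -4*B*(2602 + B) (p(B) = -2*(B + 2602)*(B + B) = -2*(2602 + B)*2*B = -4*B*(2602 + B))
4839977/p(r(12, 3)) = 4839977/((-4*(3 + 12)*(2602 + (3 + 12)))) = 4839977/((-4*15*(2602 + 15))) = 4839977/((-4*15*2617)) = 4839977/(-157020) = 4839977*(-1/157020) = -4839977/157020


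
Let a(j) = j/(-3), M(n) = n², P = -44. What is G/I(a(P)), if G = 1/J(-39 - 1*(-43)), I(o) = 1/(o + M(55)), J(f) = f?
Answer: 9119/12 ≈ 759.92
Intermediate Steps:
a(j) = -j/3 (a(j) = j*(-⅓) = -j/3)
I(o) = 1/(3025 + o) (I(o) = 1/(o + 55²) = 1/(o + 3025) = 1/(3025 + o))
G = ¼ (G = 1/(-39 - 1*(-43)) = 1/(-39 + 43) = 1/4 = ¼ ≈ 0.25000)
G/I(a(P)) = 1/(4*(1/(3025 - ⅓*(-44)))) = 1/(4*(1/(3025 + 44/3))) = 1/(4*(1/(9119/3))) = 1/(4*(3/9119)) = (¼)*(9119/3) = 9119/12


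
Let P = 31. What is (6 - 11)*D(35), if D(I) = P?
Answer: -155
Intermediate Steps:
D(I) = 31
(6 - 11)*D(35) = (6 - 11)*31 = -5*31 = -155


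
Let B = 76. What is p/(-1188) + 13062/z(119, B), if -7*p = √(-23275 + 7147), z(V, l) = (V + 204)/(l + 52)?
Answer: 1671936/323 + 4*I*√7/693 ≈ 5176.3 + 0.015271*I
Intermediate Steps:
z(V, l) = (204 + V)/(52 + l)
p = -48*I*√7/7 (p = -√(-23275 + 7147)/7 = -48*I*√7/7 ≈ -18.142*I)
p/(-1188) + 13062/z(119, B) = -48*I*√7/7/(-1188) + 13062/(((204 + 119)/(52 + 76))) = -48*I*√7/7*(-1/1188) + 13062/((323/128)) = 4*I*√7/693 + 13062/(((1/128)*323)) = 4*I*√7/693 + 13062/(323/128) = 4*I*√7/693 + 13062*(128/323) = 4*I*√7/693 + 1671936/323 = 1671936/323 + 4*I*√7/693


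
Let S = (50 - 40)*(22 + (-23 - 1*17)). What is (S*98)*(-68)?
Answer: 1199520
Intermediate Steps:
S = -180 (S = 10*(22 + (-23 - 17)) = 10*(22 - 40) = 10*(-18) = -180)
(S*98)*(-68) = -180*98*(-68) = -17640*(-68) = 1199520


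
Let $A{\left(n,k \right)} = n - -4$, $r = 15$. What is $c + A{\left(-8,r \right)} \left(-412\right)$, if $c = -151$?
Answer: $1497$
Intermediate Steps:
$A{\left(n,k \right)} = 4 + n$ ($A{\left(n,k \right)} = n + 4 = 4 + n$)
$c + A{\left(-8,r \right)} \left(-412\right) = -151 + \left(4 - 8\right) \left(-412\right) = -151 - -1648 = -151 + 1648 = 1497$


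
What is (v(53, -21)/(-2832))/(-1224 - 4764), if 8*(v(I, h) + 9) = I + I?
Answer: 17/67832064 ≈ 2.5062e-7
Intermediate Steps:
v(I, h) = -9 + I/4 (v(I, h) = -9 + (I + I)/8 = -9 + (2*I)/8 = -9 + I/4)
(v(53, -21)/(-2832))/(-1224 - 4764) = ((-9 + (¼)*53)/(-2832))/(-1224 - 4764) = ((-9 + 53/4)*(-1/2832))/(-5988) = ((17/4)*(-1/2832))*(-1/5988) = -17/11328*(-1/5988) = 17/67832064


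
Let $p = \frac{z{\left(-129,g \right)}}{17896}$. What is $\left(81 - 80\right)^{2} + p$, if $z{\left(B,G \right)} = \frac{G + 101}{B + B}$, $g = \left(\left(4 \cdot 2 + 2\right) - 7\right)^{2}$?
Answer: $\frac{2308529}{2308584} \approx 0.99998$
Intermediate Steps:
$g = 9$ ($g = \left(\left(8 + 2\right) - 7\right)^{2} = \left(10 - 7\right)^{2} = 3^{2} = 9$)
$z{\left(B,G \right)} = \frac{101 + G}{2 B}$
$p = - \frac{55}{2308584}$ ($p = \frac{\frac{1}{2} \frac{1}{-129} \left(101 + 9\right)}{17896} = \frac{1}{2} \left(- \frac{1}{129}\right) 110 \cdot \frac{1}{17896} = \left(- \frac{55}{129}\right) \frac{1}{17896} = - \frac{55}{2308584} \approx -2.3824 \cdot 10^{-5}$)
$\left(81 - 80\right)^{2} + p = \left(81 - 80\right)^{2} - \frac{55}{2308584} = 1^{2} - \frac{55}{2308584} = 1 - \frac{55}{2308584} = \frac{2308529}{2308584}$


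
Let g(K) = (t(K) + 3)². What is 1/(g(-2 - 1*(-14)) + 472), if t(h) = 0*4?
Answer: 1/481 ≈ 0.0020790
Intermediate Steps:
t(h) = 0
g(K) = 9 (g(K) = (0 + 3)² = 3² = 9)
1/(g(-2 - 1*(-14)) + 472) = 1/(9 + 472) = 1/481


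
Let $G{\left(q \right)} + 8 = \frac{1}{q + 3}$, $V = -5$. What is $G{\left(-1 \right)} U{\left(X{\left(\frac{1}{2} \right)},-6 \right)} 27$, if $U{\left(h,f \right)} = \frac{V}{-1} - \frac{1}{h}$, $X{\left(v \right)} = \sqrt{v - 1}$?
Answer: $- \frac{2025}{2} - \frac{405 i \sqrt{2}}{2} \approx -1012.5 - 286.38 i$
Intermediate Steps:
$X{\left(v \right)} = \sqrt{-1 + v}$
$G{\left(q \right)} = -8 + \frac{1}{3 + q}$ ($G{\left(q \right)} = -8 + \frac{1}{q + 3} = -8 + \frac{1}{3 + q}$)
$U{\left(h,f \right)} = 5 - \frac{1}{h}$ ($U{\left(h,f \right)} = - \frac{5}{-1} - \frac{1}{h} = \left(-5\right) \left(-1\right) - \frac{1}{h} = 5 - \frac{1}{h}$)
$G{\left(-1 \right)} U{\left(X{\left(\frac{1}{2} \right)},-6 \right)} 27 = \frac{-23 - -8}{3 - 1} \left(5 - \frac{1}{\sqrt{-1 + \frac{1}{2}}}\right) 27 = \frac{-23 + 8}{2} \left(5 - \frac{1}{\sqrt{-1 + \frac{1}{2}}}\right) 27 = \frac{1}{2} \left(-15\right) \left(5 - \frac{1}{\sqrt{- \frac{1}{2}}}\right) 27 = - \frac{15 \left(5 - \frac{1}{\frac{1}{2} i \sqrt{2}}\right)}{2} \cdot 27 = - \frac{15 \left(5 - - i \sqrt{2}\right)}{2} \cdot 27 = - \frac{15 \left(5 + i \sqrt{2}\right)}{2} \cdot 27 = \left(- \frac{75}{2} - \frac{15 i \sqrt{2}}{2}\right) 27 = - \frac{2025}{2} - \frac{405 i \sqrt{2}}{2}$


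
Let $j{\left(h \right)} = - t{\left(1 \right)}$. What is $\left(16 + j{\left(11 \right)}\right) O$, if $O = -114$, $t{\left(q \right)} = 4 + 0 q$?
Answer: $-1368$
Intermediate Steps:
$t{\left(q \right)} = 4$ ($t{\left(q \right)} = 4 + 0 = 4$)
$j{\left(h \right)} = -4$ ($j{\left(h \right)} = \left(-1\right) 4 = -4$)
$\left(16 + j{\left(11 \right)}\right) O = \left(16 - 4\right) \left(-114\right) = 12 \left(-114\right) = -1368$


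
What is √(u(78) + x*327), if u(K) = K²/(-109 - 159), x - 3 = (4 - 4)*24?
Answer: 3*√477978/67 ≈ 30.956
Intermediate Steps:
x = 3 (x = 3 + (4 - 4)*24 = 3 + 0*24 = 3 + 0 = 3)
u(K) = -K²/268 (u(K) = K²/(-268) = -K²/268)
√(u(78) + x*327) = √(-1/268*78² + 3*327) = √(-1/268*6084 + 981) = √(-1521/67 + 981) = √(64206/67) = 3*√477978/67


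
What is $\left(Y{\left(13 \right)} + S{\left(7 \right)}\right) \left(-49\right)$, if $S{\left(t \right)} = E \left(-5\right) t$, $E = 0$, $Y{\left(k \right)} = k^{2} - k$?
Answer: $-7644$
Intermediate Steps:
$S{\left(t \right)} = 0$ ($S{\left(t \right)} = 0 \left(-5\right) t = 0 t = 0$)
$\left(Y{\left(13 \right)} + S{\left(7 \right)}\right) \left(-49\right) = \left(13 \left(-1 + 13\right) + 0\right) \left(-49\right) = \left(13 \cdot 12 + 0\right) \left(-49\right) = \left(156 + 0\right) \left(-49\right) = 156 \left(-49\right) = -7644$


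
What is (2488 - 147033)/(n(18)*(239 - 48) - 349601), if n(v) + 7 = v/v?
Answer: 144545/350747 ≈ 0.41211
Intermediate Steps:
n(v) = -6 (n(v) = -7 + v/v = -7 + 1 = -6)
(2488 - 147033)/(n(18)*(239 - 48) - 349601) = (2488 - 147033)/(-6*(239 - 48) - 349601) = -144545/(-6*191 - 349601) = -144545/(-1146 - 349601) = -144545/(-350747) = -144545*(-1/350747) = 144545/350747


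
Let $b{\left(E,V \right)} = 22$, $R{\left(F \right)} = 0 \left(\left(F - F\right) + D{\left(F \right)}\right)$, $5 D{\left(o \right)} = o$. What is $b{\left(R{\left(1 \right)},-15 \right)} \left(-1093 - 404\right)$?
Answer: $-32934$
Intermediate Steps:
$D{\left(o \right)} = \frac{o}{5}$
$R{\left(F \right)} = 0$ ($R{\left(F \right)} = 0 \left(\left(F - F\right) + \frac{F}{5}\right) = 0 \left(0 + \frac{F}{5}\right) = 0 \frac{F}{5} = 0$)
$b{\left(R{\left(1 \right)},-15 \right)} \left(-1093 - 404\right) = 22 \left(-1093 - 404\right) = 22 \left(-1497\right) = -32934$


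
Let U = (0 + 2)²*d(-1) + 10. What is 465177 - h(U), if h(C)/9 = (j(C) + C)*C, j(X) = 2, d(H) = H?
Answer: 464745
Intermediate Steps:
U = 6 (U = (0 + 2)²*(-1) + 10 = 2²*(-1) + 10 = 4*(-1) + 10 = -4 + 10 = 6)
h(C) = 9*C*(2 + C) (h(C) = 9*((2 + C)*C) = 9*(C*(2 + C)) = 9*C*(2 + C))
465177 - h(U) = 465177 - 9*6*(2 + 6) = 465177 - 9*6*8 = 465177 - 1*432 = 465177 - 432 = 464745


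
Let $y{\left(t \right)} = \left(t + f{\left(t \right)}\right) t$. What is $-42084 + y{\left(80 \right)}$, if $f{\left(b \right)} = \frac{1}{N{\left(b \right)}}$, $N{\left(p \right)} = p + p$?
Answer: $- \frac{71367}{2} \approx -35684.0$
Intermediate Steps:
$N{\left(p \right)} = 2 p$
$f{\left(b \right)} = \frac{1}{2 b}$
$y{\left(t \right)} = t \left(t + \frac{1}{2 t}\right)$ ($y{\left(t \right)} = \left(t + \frac{1}{2 t}\right) t = t \left(t + \frac{1}{2 t}\right)$)
$-42084 + y{\left(80 \right)} = -42084 + \left(\frac{1}{2} + 80^{2}\right) = -42084 + \left(\frac{1}{2} + 6400\right) = -42084 + \frac{12801}{2} = - \frac{71367}{2}$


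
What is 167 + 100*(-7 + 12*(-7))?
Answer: -8933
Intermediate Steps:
167 + 100*(-7 + 12*(-7)) = 167 + 100*(-7 - 84) = 167 + 100*(-91) = 167 - 9100 = -8933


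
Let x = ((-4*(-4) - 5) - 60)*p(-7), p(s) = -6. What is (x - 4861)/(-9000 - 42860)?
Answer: 4567/51860 ≈ 0.088064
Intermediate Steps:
x = 294 (x = ((-4*(-4) - 5) - 60)*(-6) = ((16 - 5) - 60)*(-6) = (11 - 60)*(-6) = -49*(-6) = 294)
(x - 4861)/(-9000 - 42860) = (294 - 4861)/(-9000 - 42860) = -4567/(-51860) = -4567*(-1/51860) = 4567/51860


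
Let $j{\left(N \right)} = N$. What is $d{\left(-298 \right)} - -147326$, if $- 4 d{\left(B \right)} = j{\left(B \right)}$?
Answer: $\frac{294801}{2} \approx 1.474 \cdot 10^{5}$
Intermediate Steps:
$d{\left(B \right)} = - \frac{B}{4}$
$d{\left(-298 \right)} - -147326 = \left(- \frac{1}{4}\right) \left(-298\right) - -147326 = \frac{149}{2} + 147326 = \frac{294801}{2}$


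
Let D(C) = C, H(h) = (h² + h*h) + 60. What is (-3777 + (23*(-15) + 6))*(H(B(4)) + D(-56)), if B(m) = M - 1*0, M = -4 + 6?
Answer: -49392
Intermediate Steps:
M = 2
B(m) = 2 (B(m) = 2 - 1*0 = 2 + 0 = 2)
H(h) = 60 + 2*h² (H(h) = (h² + h²) + 60 = 2*h² + 60 = 60 + 2*h²)
(-3777 + (23*(-15) + 6))*(H(B(4)) + D(-56)) = (-3777 + (23*(-15) + 6))*((60 + 2*2²) - 56) = (-3777 + (-345 + 6))*((60 + 2*4) - 56) = (-3777 - 339)*((60 + 8) - 56) = -4116*(68 - 56) = -4116*12 = -49392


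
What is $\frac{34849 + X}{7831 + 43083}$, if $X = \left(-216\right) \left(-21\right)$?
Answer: $\frac{39385}{50914} \approx 0.77356$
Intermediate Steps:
$X = 4536$
$\frac{34849 + X}{7831 + 43083} = \frac{34849 + 4536}{7831 + 43083} = \frac{39385}{50914}$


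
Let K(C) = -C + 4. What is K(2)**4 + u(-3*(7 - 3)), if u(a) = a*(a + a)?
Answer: 304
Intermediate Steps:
K(C) = 4 - C
u(a) = 2*a**2 (u(a) = a*(2*a) = 2*a**2)
K(2)**4 + u(-3*(7 - 3)) = (4 - 1*2)**4 + 2*(-3*(7 - 3))**2 = (4 - 2)**4 + 2*(-3*4)**2 = 2**4 + 2*(-12)**2 = 16 + 2*144 = 16 + 288 = 304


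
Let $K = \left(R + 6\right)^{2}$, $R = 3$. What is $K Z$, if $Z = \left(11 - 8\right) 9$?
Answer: $2187$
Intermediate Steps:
$Z = 27$ ($Z = \left(11 - 8\right) 9 = 3 \cdot 9 = 27$)
$K = 81$ ($K = \left(3 + 6\right)^{2} = 9^{2} = 81$)
$K Z = 81 \cdot 27 = 2187$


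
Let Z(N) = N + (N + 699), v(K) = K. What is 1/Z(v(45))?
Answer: 1/789 ≈ 0.0012674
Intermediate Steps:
Z(N) = 699 + 2*N (Z(N) = N + (699 + N) = 699 + 2*N)
1/Z(v(45)) = 1/(699 + 2*45) = 1/(699 + 90) = 1/789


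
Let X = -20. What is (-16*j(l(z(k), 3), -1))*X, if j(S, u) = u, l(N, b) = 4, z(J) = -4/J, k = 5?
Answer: -320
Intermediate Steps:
(-16*j(l(z(k), 3), -1))*X = -16*(-1)*(-20) = 16*(-20) = -320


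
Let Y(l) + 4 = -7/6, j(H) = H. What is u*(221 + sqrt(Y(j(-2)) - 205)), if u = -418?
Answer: -92378 - 209*I*sqrt(7566)/3 ≈ -92378.0 - 6059.8*I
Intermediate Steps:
Y(l) = -31/6 (Y(l) = -4 - 7/6 = -31/6)
u*(221 + sqrt(Y(j(-2)) - 205)) = -418*(221 + sqrt(-31/6 - 205)) = -418*(221 + sqrt(-1261/6)) = -418*(221 + I*sqrt(7566)/6) = -92378 - 209*I*sqrt(7566)/3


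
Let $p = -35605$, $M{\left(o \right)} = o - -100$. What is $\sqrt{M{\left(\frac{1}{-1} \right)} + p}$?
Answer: $i \sqrt{35506} \approx 188.43 i$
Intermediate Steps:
$M{\left(o \right)} = 100 + o$ ($M{\left(o \right)} = o + 100 = 100 + o$)
$\sqrt{M{\left(\frac{1}{-1} \right)} + p} = \sqrt{\left(100 + \frac{1}{-1}\right) - 35605} = \sqrt{\left(100 - 1\right) - 35605} = \sqrt{99 - 35605} = \sqrt{-35506} = i \sqrt{35506}$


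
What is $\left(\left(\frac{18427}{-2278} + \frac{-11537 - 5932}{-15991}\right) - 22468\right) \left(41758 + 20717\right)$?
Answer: $- \frac{3008751520883325}{2142794} \approx -1.4041 \cdot 10^{9}$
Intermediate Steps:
$\left(\left(\frac{18427}{-2278} + \frac{-11537 - 5932}{-15991}\right) - 22468\right) \left(41758 + 20717\right) = \left(\left(18427 \left(- \frac{1}{2278}\right) + \left(-11537 - 5932\right) \left(- \frac{1}{15991}\right)\right) - 22468\right) 62475 = \left(\left(- \frac{18427}{2278} - - \frac{17469}{15991}\right) - 22468\right) 62475 = \left(\left(- \frac{18427}{2278} + \frac{17469}{15991}\right) - 22468\right) 62475 = \left(- \frac{254871775}{36427498} - 22468\right) 62475 = \left(- \frac{818707896839}{36427498}\right) 62475 = - \frac{3008751520883325}{2142794}$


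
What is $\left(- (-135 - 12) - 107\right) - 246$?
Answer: $-206$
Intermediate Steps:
$\left(- (-135 - 12) - 107\right) - 246 = \left(\left(-1\right) \left(-147\right) - 107\right) - 246 = \left(147 - 107\right) - 246 = 40 - 246 = -206$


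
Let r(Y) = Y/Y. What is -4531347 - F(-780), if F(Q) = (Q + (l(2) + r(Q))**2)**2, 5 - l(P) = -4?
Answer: -4993747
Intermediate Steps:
r(Y) = 1
l(P) = 9 (l(P) = 5 - 1*(-4) = 5 + 4 = 9)
F(Q) = (100 + Q)**2 (F(Q) = (Q + (9 + 1)**2)**2 = (Q + 10**2)**2 = (Q + 100)**2 = (100 + Q)**2)
-4531347 - F(-780) = -4531347 - (100 - 780)**2 = -4531347 - 1*(-680)**2 = -4531347 - 1*462400 = -4531347 - 462400 = -4993747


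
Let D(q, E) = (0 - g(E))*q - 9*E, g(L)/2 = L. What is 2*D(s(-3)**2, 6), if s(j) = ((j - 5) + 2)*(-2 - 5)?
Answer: -42444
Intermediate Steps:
g(L) = 2*L
s(j) = 21 - 7*j (s(j) = ((-5 + j) + 2)*(-7) = (-3 + j)*(-7) = 21 - 7*j)
D(q, E) = -9*E - 2*E*q (D(q, E) = (0 - 2*E)*q - 9*E = (-2*E)*q - 9*E = -2*E*q - 9*E = -9*E - 2*E*q)
2*D(s(-3)**2, 6) = 2*(6*(-9 - 2*(21 - 7*(-3))**2)) = 2*(6*(-9 - 2*(21 + 21)**2)) = 2*(6*(-9 - 2*42**2)) = 2*(6*(-9 - 2*1764)) = 2*(6*(-9 - 3528)) = 2*(6*(-3537)) = 2*(-21222) = -42444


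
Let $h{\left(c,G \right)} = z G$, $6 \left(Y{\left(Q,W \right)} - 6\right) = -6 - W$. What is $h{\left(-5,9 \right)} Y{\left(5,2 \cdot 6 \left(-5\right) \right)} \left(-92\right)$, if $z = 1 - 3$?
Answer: $24840$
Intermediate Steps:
$z = -2$ ($z = 1 - 3 = -2$)
$Y{\left(Q,W \right)} = 5 - \frac{W}{6}$ ($Y{\left(Q,W \right)} = 6 + \frac{-6 - W}{6} = 6 - \left(1 + \frac{W}{6}\right) = 5 - \frac{W}{6}$)
$h{\left(c,G \right)} = - 2 G$
$h{\left(-5,9 \right)} Y{\left(5,2 \cdot 6 \left(-5\right) \right)} \left(-92\right) = \left(-2\right) 9 \left(5 - \frac{2 \cdot 6 \left(-5\right)}{6}\right) \left(-92\right) = - 18 \left(5 - \frac{12 \left(-5\right)}{6}\right) \left(-92\right) = - 18 \left(5 - -10\right) \left(-92\right) = - 18 \left(5 + 10\right) \left(-92\right) = \left(-18\right) 15 \left(-92\right) = \left(-270\right) \left(-92\right) = 24840$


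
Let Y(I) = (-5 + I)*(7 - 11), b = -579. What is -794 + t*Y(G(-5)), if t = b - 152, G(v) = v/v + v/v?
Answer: -9566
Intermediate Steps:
G(v) = 2 (G(v) = 1 + 1 = 2)
Y(I) = 20 - 4*I (Y(I) = (-5 + I)*(-4) = 20 - 4*I)
t = -731 (t = -579 - 152 = -731)
-794 + t*Y(G(-5)) = -794 - 731*(20 - 4*2) = -794 - 731*(20 - 8) = -794 - 731*12 = -794 - 8772 = -9566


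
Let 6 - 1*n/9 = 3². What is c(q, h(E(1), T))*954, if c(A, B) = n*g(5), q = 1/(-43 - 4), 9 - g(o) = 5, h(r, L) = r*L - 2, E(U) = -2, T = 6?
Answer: -103032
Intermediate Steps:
n = -27 (n = 54 - 9*3² = 54 - 9*9 = 54 - 81 = -27)
h(r, L) = -2 + L*r (h(r, L) = L*r - 2 = -2 + L*r)
g(o) = 4 (g(o) = 9 - 1*5 = 9 - 5 = 4)
q = -1/47 (q = 1/(-47) = -1/47 ≈ -0.021277)
c(A, B) = -108 (c(A, B) = -27*4 = -108)
c(q, h(E(1), T))*954 = -108*954 = -103032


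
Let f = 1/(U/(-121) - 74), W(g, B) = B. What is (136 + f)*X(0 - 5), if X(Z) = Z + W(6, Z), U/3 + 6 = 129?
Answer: -12678070/9323 ≈ -1359.9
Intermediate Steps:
U = 369 (U = -18 + 3*129 = -18 + 387 = 369)
X(Z) = 2*Z (X(Z) = Z + Z = 2*Z)
f = -121/9323 (f = 1/(369/(-121) - 74) = 1/(369*(-1/121) - 74) = 1/(-369/121 - 74) = 1/(-9323/121) = -121/9323 ≈ -0.012979)
(136 + f)*X(0 - 5) = (136 - 121/9323)*(2*(0 - 5)) = 1267807*(2*(-5))/9323 = (1267807/9323)*(-10) = -12678070/9323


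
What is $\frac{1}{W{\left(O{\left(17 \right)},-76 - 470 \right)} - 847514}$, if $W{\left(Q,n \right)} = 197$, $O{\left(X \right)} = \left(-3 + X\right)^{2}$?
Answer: $- \frac{1}{847317} \approx -1.1802 \cdot 10^{-6}$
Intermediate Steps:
$\frac{1}{W{\left(O{\left(17 \right)},-76 - 470 \right)} - 847514} = \frac{1}{197 - 847514} = \frac{1}{-847317} = - \frac{1}{847317}$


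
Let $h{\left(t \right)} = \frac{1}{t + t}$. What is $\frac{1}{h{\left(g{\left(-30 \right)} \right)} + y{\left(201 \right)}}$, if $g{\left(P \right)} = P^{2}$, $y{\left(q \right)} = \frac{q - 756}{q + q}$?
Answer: $- \frac{120600}{166433} \approx -0.72462$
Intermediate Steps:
$y{\left(q \right)} = \frac{-756 + q}{2 q}$
$h{\left(t \right)} = \frac{1}{2 t}$
$\frac{1}{h{\left(g{\left(-30 \right)} \right)} + y{\left(201 \right)}} = \frac{1}{\frac{1}{2 \left(-30\right)^{2}} + \frac{-756 + 201}{2 \cdot 201}} = \frac{1}{\frac{1}{2 \cdot 900} + \frac{1}{2} \cdot \frac{1}{201} \left(-555\right)} = \frac{1}{\frac{1}{2} \cdot \frac{1}{900} - \frac{185}{134}} = \frac{1}{\frac{1}{1800} - \frac{185}{134}} = \frac{1}{- \frac{166433}{120600}} = - \frac{120600}{166433}$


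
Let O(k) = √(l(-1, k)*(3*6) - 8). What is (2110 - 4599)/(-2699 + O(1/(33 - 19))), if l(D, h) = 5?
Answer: 6717811/7284519 + 2489*√82/7284519 ≈ 0.92530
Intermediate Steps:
O(k) = √82 (O(k) = √(5*(3*6) - 8) = √(5*18 - 8) = √(90 - 8) = √82)
(2110 - 4599)/(-2699 + O(1/(33 - 19))) = (2110 - 4599)/(-2699 + √82) = -2489/(-2699 + √82)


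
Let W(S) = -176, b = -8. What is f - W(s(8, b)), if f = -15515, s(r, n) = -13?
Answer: -15339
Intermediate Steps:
f - W(s(8, b)) = -15515 - 1*(-176) = -15515 + 176 = -15339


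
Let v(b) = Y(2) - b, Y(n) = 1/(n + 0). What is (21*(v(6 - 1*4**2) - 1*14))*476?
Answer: -34986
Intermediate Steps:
Y(n) = 1/n
v(b) = 1/2 - b
(21*(v(6 - 1*4**2) - 1*14))*476 = (21*((1/2 - (6 - 1*4**2)) - 1*14))*476 = (21*((1/2 - (6 - 1*16)) - 14))*476 = (21*((1/2 - (6 - 16)) - 14))*476 = (21*((1/2 - 1*(-10)) - 14))*476 = (21*((1/2 + 10) - 14))*476 = (21*(21/2 - 14))*476 = (21*(-7/2))*476 = -147/2*476 = -34986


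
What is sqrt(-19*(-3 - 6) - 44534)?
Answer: I*sqrt(44363) ≈ 210.63*I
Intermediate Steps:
sqrt(-19*(-3 - 6) - 44534) = sqrt(-19*(-9) - 44534) = sqrt(171 - 44534) = sqrt(-44363) = I*sqrt(44363)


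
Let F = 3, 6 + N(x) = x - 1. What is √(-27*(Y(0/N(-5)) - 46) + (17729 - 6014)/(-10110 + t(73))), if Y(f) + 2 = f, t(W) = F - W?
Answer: √1341883317/1018 ≈ 35.984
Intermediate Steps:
N(x) = -7 + x (N(x) = -6 + (x - 1) = -6 + (-1 + x) = -7 + x)
t(W) = 3 - W
Y(f) = -2 + f
√(-27*(Y(0/N(-5)) - 46) + (17729 - 6014)/(-10110 + t(73))) = √(-27*((-2 + 0/(-7 - 5)) - 46) + (17729 - 6014)/(-10110 + (3 - 1*73))) = √(-27*((-2 + 0/(-12)) - 46) + 11715/(-10110 + (3 - 73))) = √(-27*((-2 + 0*(-1/12)) - 46) + 11715/(-10110 - 70)) = √(-27*((-2 + 0) - 46) + 11715/(-10180)) = √(-27*(-2 - 46) + 11715*(-1/10180)) = √(-27*(-48) - 2343/2036) = √(1296 - 2343/2036) = √(2636313/2036) = √1341883317/1018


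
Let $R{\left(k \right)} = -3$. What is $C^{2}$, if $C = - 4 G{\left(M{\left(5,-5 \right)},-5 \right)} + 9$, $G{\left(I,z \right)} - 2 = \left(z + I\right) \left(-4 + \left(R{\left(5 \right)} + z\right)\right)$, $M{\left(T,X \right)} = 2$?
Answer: $20449$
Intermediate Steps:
$G{\left(I,z \right)} = 2 + \left(-7 + z\right) \left(I + z\right)$ ($G{\left(I,z \right)} = 2 + \left(z + I\right) \left(-4 + \left(-3 + z\right)\right) = 2 + \left(I + z\right) \left(-7 + z\right) = 2 + \left(-7 + z\right) \left(I + z\right)$)
$C = -143$ ($C = - 4 \left(2 + \left(-5\right)^{2} - 14 - -35 + 2 \left(-5\right)\right) + 9 = - 4 \left(2 + 25 - 14 + 35 - 10\right) + 9 = \left(-4\right) 38 + 9 = -152 + 9 = -143$)
$C^{2} = \left(-143\right)^{2} = 20449$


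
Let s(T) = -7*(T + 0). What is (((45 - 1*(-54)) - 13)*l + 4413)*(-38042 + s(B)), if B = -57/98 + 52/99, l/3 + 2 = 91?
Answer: -481121693125/462 ≈ -1.0414e+9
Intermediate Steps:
l = 267 (l = -6 + 3*91 = -6 + 273 = 267)
B = -547/9702 (B = -57*1/98 + 52*(1/99) = -57/98 + 52/99 = -547/9702 ≈ -0.056380)
s(T) = -7*T
(((45 - 1*(-54)) - 13)*l + 4413)*(-38042 + s(B)) = (((45 - 1*(-54)) - 13)*267 + 4413)*(-38042 - 7*(-547/9702)) = (((45 + 54) - 13)*267 + 4413)*(-38042 + 547/1386) = ((99 - 13)*267 + 4413)*(-52725665/1386) = (86*267 + 4413)*(-52725665/1386) = (22962 + 4413)*(-52725665/1386) = 27375*(-52725665/1386) = -481121693125/462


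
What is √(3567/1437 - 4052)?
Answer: I*√929125401/479 ≈ 63.636*I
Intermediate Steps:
√(3567/1437 - 4052) = √(3567*(1/1437) - 4052) = √(1189/479 - 4052) = √(-1939719/479) = I*√929125401/479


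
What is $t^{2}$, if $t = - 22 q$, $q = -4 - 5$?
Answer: $39204$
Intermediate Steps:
$q = -9$ ($q = -4 - 5 = -9$)
$t = 198$ ($t = \left(-22\right) \left(-9\right) = 198$)
$t^{2} = 198^{2} = 39204$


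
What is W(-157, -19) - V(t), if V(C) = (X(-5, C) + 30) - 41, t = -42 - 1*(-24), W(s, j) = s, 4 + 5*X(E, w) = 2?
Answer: -728/5 ≈ -145.60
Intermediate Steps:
X(E, w) = -⅖ (X(E, w) = -⅘ + (⅕)*2 = -⅘ + ⅖ = -⅖)
t = -18 (t = -42 + 24 = -18)
V(C) = -57/5 (V(C) = (-⅖ + 30) - 41 = 148/5 - 41 = -57/5)
W(-157, -19) - V(t) = -157 - 1*(-57/5) = -157 + 57/5 = -728/5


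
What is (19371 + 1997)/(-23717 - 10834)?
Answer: -21368/34551 ≈ -0.61845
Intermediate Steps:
(19371 + 1997)/(-23717 - 10834) = 21368/(-34551) = 21368*(-1/34551) = -21368/34551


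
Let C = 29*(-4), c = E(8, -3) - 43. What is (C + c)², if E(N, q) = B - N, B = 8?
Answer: 25281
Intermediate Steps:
E(N, q) = 8 - N
c = -43 (c = (8 - 1*8) - 43 = (8 - 8) - 43 = 0 - 43 = -43)
C = -116
(C + c)² = (-116 - 43)² = (-159)² = 25281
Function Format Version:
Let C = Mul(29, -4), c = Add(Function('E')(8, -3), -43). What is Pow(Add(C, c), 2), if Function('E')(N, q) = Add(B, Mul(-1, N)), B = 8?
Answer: 25281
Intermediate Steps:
Function('E')(N, q) = Add(8, Mul(-1, N))
c = -43 (c = Add(Add(8, Mul(-1, 8)), -43) = Add(Add(8, -8), -43) = Add(0, -43) = -43)
C = -116
Pow(Add(C, c), 2) = Pow(Add(-116, -43), 2) = Pow(-159, 2) = 25281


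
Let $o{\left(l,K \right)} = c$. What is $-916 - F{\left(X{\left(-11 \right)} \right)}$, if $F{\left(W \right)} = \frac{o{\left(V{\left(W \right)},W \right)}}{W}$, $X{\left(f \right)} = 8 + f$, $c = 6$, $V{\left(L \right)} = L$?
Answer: $-914$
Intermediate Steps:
$o{\left(l,K \right)} = 6$
$F{\left(W \right)} = \frac{6}{W}$
$-916 - F{\left(X{\left(-11 \right)} \right)} = -916 - \frac{6}{8 - 11} = -916 - \frac{6}{-3} = -916 - 6 \left(- \frac{1}{3}\right) = -916 - -2 = -916 + 2 = -914$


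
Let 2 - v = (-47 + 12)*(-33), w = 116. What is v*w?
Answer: -133748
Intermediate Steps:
v = -1153 (v = 2 - (-47 + 12)*(-33) = 2 - (-35)*(-33) = 2 - 1*1155 = 2 - 1155 = -1153)
v*w = -1153*116 = -133748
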